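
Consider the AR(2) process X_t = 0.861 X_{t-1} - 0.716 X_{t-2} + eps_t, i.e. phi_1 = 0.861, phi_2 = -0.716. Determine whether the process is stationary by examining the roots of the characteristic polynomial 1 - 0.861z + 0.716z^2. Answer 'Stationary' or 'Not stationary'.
\text{Stationary}

The AR(p) characteristic polynomial is P(z) = 1 - 0.861z + 0.716z^2.
Stationarity requires all roots to lie outside the unit circle, i.e. |z| > 1 for every root.
Set 1 + (-0.861) z + (0.716) z^2 = 0, i.e. a z^2 + b z + c = 0 with a = 0.716, b = -0.861, c = 1.
Discriminant D = b^2 - 4ac = (-0.861)^2 - 4*(0.716)*1 = 0.741321 - (2.864) = -2.122679.
D < 0, so the roots are the complex-conjugate pair z = (-b +/- i sqrt(-D)) / (2a) = 0.6013 +/- 1.0174i.
For a conjugate pair |z|^2 = z * conj(z) = (product of roots) = c/a = 1/(0.716) = 1.396648, so |z| = sqrt(1.396648) = 1.1818 for both roots.
Moduli of all roots: 1.1818, 1.1818.
All moduli strictly greater than 1? Yes.
Verdict: Stationary.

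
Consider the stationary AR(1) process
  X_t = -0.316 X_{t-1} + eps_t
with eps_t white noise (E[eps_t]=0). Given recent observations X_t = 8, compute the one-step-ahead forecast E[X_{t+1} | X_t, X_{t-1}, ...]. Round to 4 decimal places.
E[X_{t+1} \mid \mathcal F_t] = -2.5280

For an AR(p) model X_t = c + sum_i phi_i X_{t-i} + eps_t, the
one-step-ahead conditional mean is
  E[X_{t+1} | X_t, ...] = c + sum_i phi_i X_{t+1-i}.
Substitute known values:
  E[X_{t+1} | ...] = (-0.316) * (8)
                   = -2.5280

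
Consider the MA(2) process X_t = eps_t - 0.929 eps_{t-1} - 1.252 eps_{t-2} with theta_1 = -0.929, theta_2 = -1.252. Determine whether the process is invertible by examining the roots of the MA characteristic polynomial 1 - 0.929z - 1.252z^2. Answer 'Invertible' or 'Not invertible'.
\text{Not invertible}

The MA(q) characteristic polynomial is P(z) = 1 - 0.929z - 1.252z^2.
Invertibility requires all roots to lie outside the unit circle, i.e. |z| > 1 for every root.
Set 1 + (-0.929) z + (-1.252) z^2 = 0, i.e. a z^2 + b z + c = 0 with a = -1.252, b = -0.929, c = 1.
Discriminant D = b^2 - 4ac = (-0.929)^2 - 4*(-1.252)*1 = 0.863041 - (-5.008) = 5.871041.
D >= 0, so the roots are real: z = (-b +/- sqrt(D)) / (2a) = (0.929 +/- 2.423023) / (-2.504).
  z_1 = (0.929 + 2.423023) / (-2.504) = -1.3387,   |z_1| = 1.3387.
  z_2 = (0.929 - 2.423023) / (-2.504) = 0.5967,   |z_2| = 0.5967.
Moduli of all roots: 1.3387, 0.5967.
All moduli strictly greater than 1? No.
Verdict: Not invertible.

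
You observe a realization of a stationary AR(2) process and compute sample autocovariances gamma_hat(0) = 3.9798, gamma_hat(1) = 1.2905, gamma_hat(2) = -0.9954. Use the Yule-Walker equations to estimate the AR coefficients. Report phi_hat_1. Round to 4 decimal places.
\hat\phi_{1} = 0.4530

The Yule-Walker equations for an AR(p) process read, in matrix form,
  Gamma_p phi = r_p,   with   (Gamma_p)_{ij} = gamma(|i - j|),
                       (r_p)_i = gamma(i),   i,j = 1..p.
Substitute the sample gammas (Toeplitz matrix and right-hand side of size 2):
  Gamma_p = [[3.9798, 1.2905], [1.2905, 3.9798]]
  r_p     = [1.2905, -0.9954]
Written out:
  3.9798 phi_1 + 1.2905 phi_2 = 1.2905
  1.2905 phi_1 + 3.9798 phi_2 = -0.9954
Solve by Cramer's rule:
  det = gamma(0)^2 - gamma(1)^2 = (3.9798)^2 - (1.2905)^2 = 15.83880804 - 1.66539025 = 14.17341779
  phi_hat_1 = [gamma(1) gamma(0) - gamma(1) gamma(2)] / det = [(1.2905)(3.9798) - (1.2905)(-0.9954)] / 14.17341779 = 6.4204956 / 14.17341779 = 0.453
  phi_hat_2 = [gamma(0) gamma(2) - gamma(1)^2] / det = [(3.9798)(-0.9954) - (1.2905)^2] / 14.17341779 = -5.62688317 / 14.17341779 = -0.397
So phi_hat = [0.4530, -0.3970].
Therefore phi_hat_1 = 0.4530.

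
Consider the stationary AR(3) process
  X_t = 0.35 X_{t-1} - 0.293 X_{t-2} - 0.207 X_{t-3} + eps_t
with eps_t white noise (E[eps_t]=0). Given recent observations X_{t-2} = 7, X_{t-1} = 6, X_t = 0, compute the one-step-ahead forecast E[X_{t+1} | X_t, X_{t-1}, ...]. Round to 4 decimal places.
E[X_{t+1} \mid \mathcal F_t] = -3.2070

For an AR(p) model X_t = c + sum_i phi_i X_{t-i} + eps_t, the
one-step-ahead conditional mean is
  E[X_{t+1} | X_t, ...] = c + sum_i phi_i X_{t+1-i}.
Substitute known values:
  E[X_{t+1} | ...] = (0.35) * (0) + (-0.293) * (6) + (-0.207) * (7)
                   = -3.2070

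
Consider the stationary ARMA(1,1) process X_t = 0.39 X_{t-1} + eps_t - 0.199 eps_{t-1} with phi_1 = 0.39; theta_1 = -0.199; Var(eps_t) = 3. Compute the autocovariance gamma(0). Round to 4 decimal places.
\gamma(0) = 3.1291

Multiply the model equation by X_{t-k} and take expectations. With theta_0 = psi_0 = 1 and psi_j the MA(infinity) weights, this gives
  gamma(k) - sum_i phi_i gamma(k-i) = c_k,
  c_k = sigma^2 * sum_{j=k..q} theta_j psi_{j-k}   (c_k = 0 for k > q),
using gamma(-m) = gamma(m).
psi-weights needed (psi_j = theta_j + sum_i phi_i psi_{j-i}):
  psi_1 = theta_1 + phi_1 = -0.199 + (0.39) = 0.191
Right-hand sides:
  c_0 = sigma^2 (1 + theta_1 psi_1) = 3 * (1 + (-0.199)(0.191)) = 3 * 0.961991 = 2.885973
  c_1 = sigma^2 theta_1 = 3 * (-0.199) = -0.597
  c_2 = 0
Equations for k = 0 and k = 1 (AR order 1):
  gamma(0) = phi_1 gamma(1) + c_0
  gamma(1) = phi_1 gamma(0) + c_1
Substituting the second into the first: gamma(0) (1 - phi_1^2) = c_0 + phi_1 c_1, so
  gamma(0) = (c_0 + phi_1 c_1) / (1 - phi_1^2) = (2.885973 + (0.39)(-0.597)) / (1 - (0.39)^2) = 2.653143 / 0.8479 = 3.129075.
Therefore gamma(0) = 3.1291 (to 4 decimal places).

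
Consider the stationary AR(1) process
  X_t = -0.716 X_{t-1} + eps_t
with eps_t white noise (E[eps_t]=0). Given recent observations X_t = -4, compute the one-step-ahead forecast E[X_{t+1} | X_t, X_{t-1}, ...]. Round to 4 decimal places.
E[X_{t+1} \mid \mathcal F_t] = 2.8640

For an AR(p) model X_t = c + sum_i phi_i X_{t-i} + eps_t, the
one-step-ahead conditional mean is
  E[X_{t+1} | X_t, ...] = c + sum_i phi_i X_{t+1-i}.
Substitute known values:
  E[X_{t+1} | ...] = (-0.716) * (-4)
                   = 2.8640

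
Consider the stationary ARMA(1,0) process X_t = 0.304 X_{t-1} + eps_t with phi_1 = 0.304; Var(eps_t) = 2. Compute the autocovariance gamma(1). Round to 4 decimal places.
\gamma(1) = 0.6699

Multiply the model equation by X_{t-k} and take expectations. With theta_0 = psi_0 = 1 and psi_j the MA(infinity) weights, this gives
  gamma(k) - sum_i phi_i gamma(k-i) = c_k,
  c_k = sigma^2 * sum_{j=k..q} theta_j psi_{j-k}   (c_k = 0 for k > q),
using gamma(-m) = gamma(m).
Pure AR (q = 0): c_0 = sigma^2 = 2, c_k = 0 for k >= 1.
Equations for k = 0 and k = 1 (AR order 1):
  gamma(0) = phi_1 gamma(1) + c_0
  gamma(1) = phi_1 gamma(0) + c_1
Substituting the second into the first: gamma(0) (1 - phi_1^2) = c_0 + phi_1 c_1, so
  gamma(0) = c_0 / (1 - phi_1^2) = 2 / (1 - (0.304)^2) = 2 / 0.907584 = 2.203653.
  gamma(1) = phi_1 gamma(0) = (0.304)(2.203653) = 0.66991.
Therefore gamma(1) = 0.6699 (to 4 decimal places).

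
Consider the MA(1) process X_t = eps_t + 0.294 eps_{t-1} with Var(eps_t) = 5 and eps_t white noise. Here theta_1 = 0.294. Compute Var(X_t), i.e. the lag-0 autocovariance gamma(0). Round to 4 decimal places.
\gamma(0) = 5.4322

For an MA(q) process X_t = eps_t + sum_i theta_i eps_{t-i} with
Var(eps_t) = sigma^2, the variance is
  gamma(0) = sigma^2 * (1 + sum_i theta_i^2).
  sum_i theta_i^2 = (0.294)^2 = 0.086436.
  gamma(0) = 5 * (1 + 0.086436) = 5 * 1.086436 = 5.43218, which rounds to 5.4322.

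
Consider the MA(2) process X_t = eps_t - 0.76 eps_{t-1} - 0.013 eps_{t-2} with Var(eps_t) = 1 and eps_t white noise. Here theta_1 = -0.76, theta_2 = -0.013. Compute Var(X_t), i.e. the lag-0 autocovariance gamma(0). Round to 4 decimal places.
\gamma(0) = 1.5778

For an MA(q) process X_t = eps_t + sum_i theta_i eps_{t-i} with
Var(eps_t) = sigma^2, the variance is
  gamma(0) = sigma^2 * (1 + sum_i theta_i^2).
  sum_i theta_i^2 = (-0.76)^2 + (-0.013)^2 = 0.5776 + 0.000169 = 0.577769.
  gamma(0) = 1 * (1 + 0.577769) = 1 * 1.577769 = 1.577769, which rounds to 1.5778.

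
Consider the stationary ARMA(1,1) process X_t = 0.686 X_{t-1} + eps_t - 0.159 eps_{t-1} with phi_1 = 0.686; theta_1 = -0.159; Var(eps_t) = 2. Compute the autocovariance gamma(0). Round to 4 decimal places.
\gamma(0) = 3.0492

Multiply the model equation by X_{t-k} and take expectations. With theta_0 = psi_0 = 1 and psi_j the MA(infinity) weights, this gives
  gamma(k) - sum_i phi_i gamma(k-i) = c_k,
  c_k = sigma^2 * sum_{j=k..q} theta_j psi_{j-k}   (c_k = 0 for k > q),
using gamma(-m) = gamma(m).
psi-weights needed (psi_j = theta_j + sum_i phi_i psi_{j-i}):
  psi_1 = theta_1 + phi_1 = -0.159 + (0.686) = 0.527
Right-hand sides:
  c_0 = sigma^2 (1 + theta_1 psi_1) = 2 * (1 + (-0.159)(0.527)) = 2 * 0.916207 = 1.832414
  c_1 = sigma^2 theta_1 = 2 * (-0.159) = -0.318
  c_2 = 0
Equations for k = 0 and k = 1 (AR order 1):
  gamma(0) = phi_1 gamma(1) + c_0
  gamma(1) = phi_1 gamma(0) + c_1
Substituting the second into the first: gamma(0) (1 - phi_1^2) = c_0 + phi_1 c_1, so
  gamma(0) = (c_0 + phi_1 c_1) / (1 - phi_1^2) = (1.832414 + (0.686)(-0.318)) / (1 - (0.686)^2) = 1.614266 / 0.529404 = 3.049214.
Therefore gamma(0) = 3.0492 (to 4 decimal places).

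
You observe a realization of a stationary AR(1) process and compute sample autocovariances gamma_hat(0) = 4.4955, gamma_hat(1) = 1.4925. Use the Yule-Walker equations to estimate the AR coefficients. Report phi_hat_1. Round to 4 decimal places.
\hat\phi_{1} = 0.3320

The Yule-Walker equations for an AR(p) process read, in matrix form,
  Gamma_p phi = r_p,   with   (Gamma_p)_{ij} = gamma(|i - j|),
                       (r_p)_i = gamma(i),   i,j = 1..p.
Substitute the sample gammas (Toeplitz matrix and right-hand side of size 1):
  Gamma_p = [[4.4955]]
  r_p     = [1.4925]
With p = 1 this is the single equation gamma(0) phi_1 = gamma(1):
  phi_hat_1 = gamma(1) / gamma(0) = 1.4925 / 4.4955 = 0.3320.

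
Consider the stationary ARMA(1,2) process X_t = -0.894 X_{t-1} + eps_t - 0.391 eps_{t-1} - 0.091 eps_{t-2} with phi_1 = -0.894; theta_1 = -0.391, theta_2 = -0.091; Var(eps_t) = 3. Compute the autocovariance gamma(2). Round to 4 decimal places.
\gamma(2) = 20.1821

Multiply the model equation by X_{t-k} and take expectations. With theta_0 = psi_0 = 1 and psi_j the MA(infinity) weights, this gives
  gamma(k) - sum_i phi_i gamma(k-i) = c_k,
  c_k = sigma^2 * sum_{j=k..q} theta_j psi_{j-k}   (c_k = 0 for k > q),
using gamma(-m) = gamma(m).
psi-weights needed (psi_j = theta_j + sum_i phi_i psi_{j-i}):
  psi_1 = theta_1 + phi_1 = -0.391 + (-0.894) = -1.285
  psi_2 = theta_2 + phi_1 psi_1 = -0.091 + (-0.894)(-1.285) = 1.05779
Right-hand sides:
  c_0 = sigma^2 (1 + theta_1 psi_1 + theta_2 psi_2) = 3 * (1 + (-0.391)(-1.285) + (-0.091)(1.05779)) = 3 * 1.406176 = 4.218528
  c_1 = sigma^2 (theta_1 + theta_2 psi_1) = 3 * (-0.391 + (-0.091)(-1.285)) = -0.822195
  c_2 = sigma^2 theta_2 = 3 * (-0.091) = -0.273
Equations for k = 0 and k = 1 (AR order 1):
  gamma(0) = phi_1 gamma(1) + c_0
  gamma(1) = phi_1 gamma(0) + c_1
Substituting the second into the first: gamma(0) (1 - phi_1^2) = c_0 + phi_1 c_1, so
  gamma(0) = (c_0 + phi_1 c_1) / (1 - phi_1^2) = (4.218528 + (-0.894)(-0.822195)) / (1 - (-0.894)^2) = 4.953571 / 0.200764 = 24.6736.
  gamma(1) = phi_1 gamma(0) + c_1 = (-0.894)(24.6736) + (-0.822195) = -22.880394.
For k = 2: gamma(2) = phi_1 gamma(1) + c_2
  = (-0.894)(-22.880394) + (-0.273) = 20.182072.
Therefore gamma(2) = 20.1821 (to 4 decimal places).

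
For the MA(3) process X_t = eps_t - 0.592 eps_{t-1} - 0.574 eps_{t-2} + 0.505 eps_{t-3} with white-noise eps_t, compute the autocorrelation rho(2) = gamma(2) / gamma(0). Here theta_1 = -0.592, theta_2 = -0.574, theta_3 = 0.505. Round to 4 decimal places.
\rho(2) = -0.4512

For an MA(q) process with theta_0 = 1, the autocovariance is
  gamma(k) = sigma^2 * sum_{i=0..q-k} theta_i * theta_{i+k},
and rho(k) = gamma(k) / gamma(0). Sigma^2 cancels.
  numerator   = (1)*(-0.574) + (-0.592)*(0.505) = -0.87296.
  denominator = (1)^2 + (-0.592)^2 + (-0.574)^2 + (0.505)^2 = 1.934965.
  rho(2) = -0.87296 / 1.934965 = -0.4512.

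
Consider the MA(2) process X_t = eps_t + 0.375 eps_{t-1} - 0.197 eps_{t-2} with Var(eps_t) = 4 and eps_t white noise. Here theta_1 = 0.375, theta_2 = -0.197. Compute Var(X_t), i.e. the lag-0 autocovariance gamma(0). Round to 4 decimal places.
\gamma(0) = 4.7177

For an MA(q) process X_t = eps_t + sum_i theta_i eps_{t-i} with
Var(eps_t) = sigma^2, the variance is
  gamma(0) = sigma^2 * (1 + sum_i theta_i^2).
  sum_i theta_i^2 = (0.375)^2 + (-0.197)^2 = 0.140625 + 0.038809 = 0.179434.
  gamma(0) = 4 * (1 + 0.179434) = 4 * 1.179434 = 4.717736, which rounds to 4.7177.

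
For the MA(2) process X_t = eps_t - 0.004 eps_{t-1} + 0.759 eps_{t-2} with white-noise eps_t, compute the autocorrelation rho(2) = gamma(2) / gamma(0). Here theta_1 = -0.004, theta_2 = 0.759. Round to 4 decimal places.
\rho(2) = 0.4816

For an MA(q) process with theta_0 = 1, the autocovariance is
  gamma(k) = sigma^2 * sum_{i=0..q-k} theta_i * theta_{i+k},
and rho(k) = gamma(k) / gamma(0). Sigma^2 cancels.
  numerator   = (1)*(0.759) = 0.759.
  denominator = (1)^2 + (-0.004)^2 + (0.759)^2 = 1.576097.
  rho(2) = 0.759 / 1.576097 = 0.4816.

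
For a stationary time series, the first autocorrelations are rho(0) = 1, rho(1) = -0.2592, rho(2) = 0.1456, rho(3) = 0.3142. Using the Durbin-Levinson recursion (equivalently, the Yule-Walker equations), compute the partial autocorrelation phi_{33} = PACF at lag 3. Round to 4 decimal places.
\phi_{33} = 0.4001

The PACF at lag k is phi_{kk}, the last component of the solution
to the Yule-Walker system G_k phi = r_k where
  (G_k)_{ij} = rho(|i - j|), (r_k)_i = rho(i), i,j = 1..k.
Equivalently, Durbin-Levinson gives phi_{kk} iteratively:
  phi_{11} = rho(1)
  phi_{kk} = [rho(k) - sum_{j=1..k-1} phi_{k-1,j} rho(k-j)]
            / [1 - sum_{j=1..k-1} phi_{k-1,j} rho(j)],
  phi_{k,j} = phi_{k-1,j} - phi_{kk} phi_{k-1,k-j},  j = 1..k-1.
Step k = 1:
  phi_11 = rho(1) = -0.2592.
Step k = 2:
  phi_22 = [rho(2) - phi_11 rho(1)] / [1 - phi_11 rho(1)] = [0.1456 - (-0.2592)(-0.2592)] / [1 - (-0.2592)(-0.2592)]
         = 0.07841536 / 0.93281536 = 0.084063.
  Update: phi_21 = phi_11 - phi_22 phi_11 = -0.2592 - (0.084063)(-0.2592) = -0.237411.
Step k = 3:
  phi_33 = [rho(3) - phi_21 rho(2) - phi_22 rho(1)] / [1 - phi_21 rho(1) - phi_22 rho(2)]
    numerator   = 0.3142 - (-0.237411)(0.1456) - (0.084063)(-0.2592) = 0.37055618
    denominator = 1 - (-0.237411)(-0.2592) - (0.084063)(0.1456) = 0.92622352
  phi_33 = 0.37055618 / 0.92622352 = 0.4001.
Therefore phi_{33} = 0.4001.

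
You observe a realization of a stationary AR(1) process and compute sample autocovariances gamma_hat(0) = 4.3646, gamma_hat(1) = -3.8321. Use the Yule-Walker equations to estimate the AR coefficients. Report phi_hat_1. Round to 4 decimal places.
\hat\phi_{1} = -0.8780

The Yule-Walker equations for an AR(p) process read, in matrix form,
  Gamma_p phi = r_p,   with   (Gamma_p)_{ij} = gamma(|i - j|),
                       (r_p)_i = gamma(i),   i,j = 1..p.
Substitute the sample gammas (Toeplitz matrix and right-hand side of size 1):
  Gamma_p = [[4.3646]]
  r_p     = [-3.8321]
With p = 1 this is the single equation gamma(0) phi_1 = gamma(1):
  phi_hat_1 = gamma(1) / gamma(0) = -3.8321 / 4.3646 = -0.8780.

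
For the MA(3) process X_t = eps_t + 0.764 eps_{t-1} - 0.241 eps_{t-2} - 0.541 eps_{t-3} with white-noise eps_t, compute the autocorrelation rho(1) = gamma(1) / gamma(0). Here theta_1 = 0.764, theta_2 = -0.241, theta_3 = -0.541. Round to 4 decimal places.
\rho(1) = 0.3672

For an MA(q) process with theta_0 = 1, the autocovariance is
  gamma(k) = sigma^2 * sum_{i=0..q-k} theta_i * theta_{i+k},
and rho(k) = gamma(k) / gamma(0). Sigma^2 cancels.
  numerator   = (1)*(0.764) + (0.764)*(-0.241) + (-0.241)*(-0.541) = 0.710257.
  denominator = (1)^2 + (0.764)^2 + (-0.241)^2 + (-0.541)^2 = 1.934458.
  rho(1) = 0.710257 / 1.934458 = 0.3672.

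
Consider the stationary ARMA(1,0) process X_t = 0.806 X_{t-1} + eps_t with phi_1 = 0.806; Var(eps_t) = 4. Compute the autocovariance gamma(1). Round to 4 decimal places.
\gamma(1) = 9.2019

Multiply the model equation by X_{t-k} and take expectations. With theta_0 = psi_0 = 1 and psi_j the MA(infinity) weights, this gives
  gamma(k) - sum_i phi_i gamma(k-i) = c_k,
  c_k = sigma^2 * sum_{j=k..q} theta_j psi_{j-k}   (c_k = 0 for k > q),
using gamma(-m) = gamma(m).
Pure AR (q = 0): c_0 = sigma^2 = 4, c_k = 0 for k >= 1.
Equations for k = 0 and k = 1 (AR order 1):
  gamma(0) = phi_1 gamma(1) + c_0
  gamma(1) = phi_1 gamma(0) + c_1
Substituting the second into the first: gamma(0) (1 - phi_1^2) = c_0 + phi_1 c_1, so
  gamma(0) = c_0 / (1 - phi_1^2) = 4 / (1 - (0.806)^2) = 4 / 0.350364 = 11.416698.
  gamma(1) = phi_1 gamma(0) = (0.806)(11.416698) = 9.201859.
Therefore gamma(1) = 9.2019 (to 4 decimal places).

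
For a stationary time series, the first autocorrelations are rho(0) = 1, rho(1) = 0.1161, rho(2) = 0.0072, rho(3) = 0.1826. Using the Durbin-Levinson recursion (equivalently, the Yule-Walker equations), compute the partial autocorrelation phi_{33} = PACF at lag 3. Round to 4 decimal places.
\phi_{33} = 0.1850

The PACF at lag k is phi_{kk}, the last component of the solution
to the Yule-Walker system G_k phi = r_k where
  (G_k)_{ij} = rho(|i - j|), (r_k)_i = rho(i), i,j = 1..k.
Equivalently, Durbin-Levinson gives phi_{kk} iteratively:
  phi_{11} = rho(1)
  phi_{kk} = [rho(k) - sum_{j=1..k-1} phi_{k-1,j} rho(k-j)]
            / [1 - sum_{j=1..k-1} phi_{k-1,j} rho(j)],
  phi_{k,j} = phi_{k-1,j} - phi_{kk} phi_{k-1,k-j},  j = 1..k-1.
Step k = 1:
  phi_11 = rho(1) = 0.1161.
Step k = 2:
  phi_22 = [rho(2) - phi_11 rho(1)] / [1 - phi_11 rho(1)] = [0.0072 - (0.1161)(0.1161)] / [1 - (0.1161)(0.1161)]
         = -0.00627921 / 0.98652079 = -0.006365.
  Update: phi_21 = phi_11 - phi_22 phi_11 = 0.1161 - (-0.006365)(0.1161) = 0.116839.
Step k = 3:
  phi_33 = [rho(3) - phi_21 rho(2) - phi_22 rho(1)] / [1 - phi_21 rho(1) - phi_22 rho(2)]
    numerator   = 0.1826 - (0.116839)(0.0072) - (-0.006365)(0.1161) = 0.18249774
    denominator = 1 - (0.116839)(0.1161) - (-0.006365)(0.0072) = 0.98648082
  phi_33 = 0.18249774 / 0.98648082 = 0.185.
Therefore phi_{33} = 0.1850.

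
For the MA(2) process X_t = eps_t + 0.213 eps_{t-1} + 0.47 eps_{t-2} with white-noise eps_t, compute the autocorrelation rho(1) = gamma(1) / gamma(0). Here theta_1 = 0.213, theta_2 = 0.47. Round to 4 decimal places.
\rho(1) = 0.2473

For an MA(q) process with theta_0 = 1, the autocovariance is
  gamma(k) = sigma^2 * sum_{i=0..q-k} theta_i * theta_{i+k},
and rho(k) = gamma(k) / gamma(0). Sigma^2 cancels.
  numerator   = (1)*(0.213) + (0.213)*(0.47) = 0.31311.
  denominator = (1)^2 + (0.213)^2 + (0.47)^2 = 1.266269.
  rho(1) = 0.31311 / 1.266269 = 0.2473.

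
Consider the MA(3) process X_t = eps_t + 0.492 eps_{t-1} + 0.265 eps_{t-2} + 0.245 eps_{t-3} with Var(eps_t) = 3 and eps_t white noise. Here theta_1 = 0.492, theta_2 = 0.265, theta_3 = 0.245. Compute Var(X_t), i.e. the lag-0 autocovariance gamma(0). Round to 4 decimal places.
\gamma(0) = 4.1169

For an MA(q) process X_t = eps_t + sum_i theta_i eps_{t-i} with
Var(eps_t) = sigma^2, the variance is
  gamma(0) = sigma^2 * (1 + sum_i theta_i^2).
  sum_i theta_i^2 = (0.492)^2 + (0.265)^2 + (0.245)^2 = 0.242064 + 0.070225 + 0.060025 = 0.372314.
  gamma(0) = 3 * (1 + 0.372314) = 3 * 1.372314 = 4.116942, which rounds to 4.1169.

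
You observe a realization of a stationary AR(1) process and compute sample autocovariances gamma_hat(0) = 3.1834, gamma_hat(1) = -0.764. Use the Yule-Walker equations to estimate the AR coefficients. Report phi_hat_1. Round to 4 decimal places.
\hat\phi_{1} = -0.2400

The Yule-Walker equations for an AR(p) process read, in matrix form,
  Gamma_p phi = r_p,   with   (Gamma_p)_{ij} = gamma(|i - j|),
                       (r_p)_i = gamma(i),   i,j = 1..p.
Substitute the sample gammas (Toeplitz matrix and right-hand side of size 1):
  Gamma_p = [[3.1834]]
  r_p     = [-0.764]
With p = 1 this is the single equation gamma(0) phi_1 = gamma(1):
  phi_hat_1 = gamma(1) / gamma(0) = -0.764 / 3.1834 = -0.2400.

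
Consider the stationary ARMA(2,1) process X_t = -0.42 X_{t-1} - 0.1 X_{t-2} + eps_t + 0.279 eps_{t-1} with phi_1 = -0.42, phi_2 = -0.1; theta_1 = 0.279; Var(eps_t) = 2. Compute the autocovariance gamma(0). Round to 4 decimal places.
\gamma(0) = 2.0452

Multiply the model equation by X_{t-k} and take expectations. With theta_0 = psi_0 = 1 and psi_j the MA(infinity) weights, this gives
  gamma(k) - sum_i phi_i gamma(k-i) = c_k,
  c_k = sigma^2 * sum_{j=k..q} theta_j psi_{j-k}   (c_k = 0 for k > q),
using gamma(-m) = gamma(m).
psi-weights needed (psi_j = theta_j + sum_i phi_i psi_{j-i}):
  psi_1 = theta_1 + phi_1 = 0.279 + (-0.42) = -0.141
Right-hand sides:
  c_0 = sigma^2 (1 + theta_1 psi_1) = 2 * (1 + (0.279)(-0.141)) = 2 * 0.960661 = 1.921322
  c_1 = sigma^2 theta_1 = 2 * (0.279) = 0.558
  c_2 = 0
Equations for k = 0, 1, 2 (AR order 2, c_2 = 0):
  (E0) gamma(0) = phi_1 gamma(1) + phi_2 gamma(2) + c_0
  (E1) gamma(1) = phi_1 gamma(0) + phi_2 gamma(1) + c_1
  (E2) gamma(2) = phi_1 gamma(1) + phi_2 gamma(0)
From (E1): gamma(1) = A gamma(0) + B with
  A = phi_1 / (1 - phi_2) = -0.42 / 1.1 = -0.381818,   B = c_1 / (1 - phi_2) = 0.558 / 1.1 = 0.507273.
Insert (E2) into (E0): gamma(0) (1 - phi_2^2) = phi_1 (1 + phi_2) gamma(1) + c_0.
  phi_1 (1 + phi_2) = (-0.42)(0.9) = -0.378,   1 - phi_2^2 = 0.99.
Replace gamma(1) by A gamma(0) + B and collect gamma(0):
  gamma(0) [0.99 - (-0.378)(-0.381818)] = (-0.378)(0.507273) + 1.921322
  gamma(0) * 0.845673 = 1.729573
  gamma(0) = 1.729573 / 0.845673 = 2.045204.
Therefore gamma(0) = 2.0452 (to 4 decimal places).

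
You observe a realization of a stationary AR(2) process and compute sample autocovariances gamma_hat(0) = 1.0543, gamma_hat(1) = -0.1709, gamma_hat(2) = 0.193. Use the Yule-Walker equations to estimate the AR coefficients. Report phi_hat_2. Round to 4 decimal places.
\hat\phi_{2} = 0.1610

The Yule-Walker equations for an AR(p) process read, in matrix form,
  Gamma_p phi = r_p,   with   (Gamma_p)_{ij} = gamma(|i - j|),
                       (r_p)_i = gamma(i),   i,j = 1..p.
Substitute the sample gammas (Toeplitz matrix and right-hand side of size 2):
  Gamma_p = [[1.0543, -0.1709], [-0.1709, 1.0543]]
  r_p     = [-0.1709, 0.193]
Written out:
  1.0543 phi_1 - 0.1709 phi_2 = -0.1709
  -0.1709 phi_1 + 1.0543 phi_2 = 0.193
Solve by Cramer's rule:
  det = gamma(0)^2 - gamma(1)^2 = (1.0543)^2 - (-0.1709)^2 = 1.11154849 - 0.02920681 = 1.08234168
  phi_hat_1 = [gamma(1) gamma(0) - gamma(1) gamma(2)] / det = [(-0.1709)(1.0543) - (-0.1709)(0.193)] / 1.08234168 = -0.14719617 / 1.08234168 = -0.136
  phi_hat_2 = [gamma(0) gamma(2) - gamma(1)^2] / det = [(1.0543)(0.193) - (-0.1709)^2] / 1.08234168 = 0.17427309 / 1.08234168 = 0.161
So phi_hat = [-0.1360, 0.1610].
Therefore phi_hat_2 = 0.1610.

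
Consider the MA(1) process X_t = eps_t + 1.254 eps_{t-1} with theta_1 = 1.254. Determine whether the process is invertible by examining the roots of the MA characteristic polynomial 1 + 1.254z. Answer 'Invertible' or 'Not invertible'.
\text{Not invertible}

The MA(q) characteristic polynomial is P(z) = 1 + 1.254z.
Invertibility requires all roots to lie outside the unit circle, i.e. |z| > 1 for every root.
This is linear in z: 1 + (1.254) z = 0  =>  z = -1/(1.254) = -0.797448,  |z| = 0.797448.
Moduli of all roots: 0.7974.
All moduli strictly greater than 1? No.
Verdict: Not invertible.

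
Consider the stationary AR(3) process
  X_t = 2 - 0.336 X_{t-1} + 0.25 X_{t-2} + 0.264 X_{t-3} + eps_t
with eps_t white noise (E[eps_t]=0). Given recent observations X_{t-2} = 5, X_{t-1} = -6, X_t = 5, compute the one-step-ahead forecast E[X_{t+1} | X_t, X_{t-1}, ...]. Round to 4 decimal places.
E[X_{t+1} \mid \mathcal F_t] = 0.1400

For an AR(p) model X_t = c + sum_i phi_i X_{t-i} + eps_t, the
one-step-ahead conditional mean is
  E[X_{t+1} | X_t, ...] = c + sum_i phi_i X_{t+1-i}.
Substitute known values:
  E[X_{t+1} | ...] = 2 + (-0.336) * (5) + (0.25) * (-6) + (0.264) * (5)
                   = 0.1400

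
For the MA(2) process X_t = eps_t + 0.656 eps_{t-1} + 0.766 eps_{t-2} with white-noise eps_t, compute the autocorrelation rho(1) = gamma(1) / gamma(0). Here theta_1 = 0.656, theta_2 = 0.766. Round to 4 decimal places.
\rho(1) = 0.5743

For an MA(q) process with theta_0 = 1, the autocovariance is
  gamma(k) = sigma^2 * sum_{i=0..q-k} theta_i * theta_{i+k},
and rho(k) = gamma(k) / gamma(0). Sigma^2 cancels.
  numerator   = (1)*(0.656) + (0.656)*(0.766) = 1.158496.
  denominator = (1)^2 + (0.656)^2 + (0.766)^2 = 2.017092.
  rho(1) = 1.158496 / 2.017092 = 0.5743.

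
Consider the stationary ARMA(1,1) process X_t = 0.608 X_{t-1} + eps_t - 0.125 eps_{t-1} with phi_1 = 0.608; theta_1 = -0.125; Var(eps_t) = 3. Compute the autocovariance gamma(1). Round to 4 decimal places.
\gamma(1) = 2.1241

Multiply the model equation by X_{t-k} and take expectations. With theta_0 = psi_0 = 1 and psi_j the MA(infinity) weights, this gives
  gamma(k) - sum_i phi_i gamma(k-i) = c_k,
  c_k = sigma^2 * sum_{j=k..q} theta_j psi_{j-k}   (c_k = 0 for k > q),
using gamma(-m) = gamma(m).
psi-weights needed (psi_j = theta_j + sum_i phi_i psi_{j-i}):
  psi_1 = theta_1 + phi_1 = -0.125 + (0.608) = 0.483
Right-hand sides:
  c_0 = sigma^2 (1 + theta_1 psi_1) = 3 * (1 + (-0.125)(0.483)) = 3 * 0.939625 = 2.818875
  c_1 = sigma^2 theta_1 = 3 * (-0.125) = -0.375
  c_2 = 0
Equations for k = 0 and k = 1 (AR order 1):
  gamma(0) = phi_1 gamma(1) + c_0
  gamma(1) = phi_1 gamma(0) + c_1
Substituting the second into the first: gamma(0) (1 - phi_1^2) = c_0 + phi_1 c_1, so
  gamma(0) = (c_0 + phi_1 c_1) / (1 - phi_1^2) = (2.818875 + (0.608)(-0.375)) / (1 - (0.608)^2) = 2.590875 / 0.630336 = 4.110308.
  gamma(1) = phi_1 gamma(0) + c_1 = (0.608)(4.110308) + (-0.375) = 2.124067.
Therefore gamma(1) = 2.1241 (to 4 decimal places).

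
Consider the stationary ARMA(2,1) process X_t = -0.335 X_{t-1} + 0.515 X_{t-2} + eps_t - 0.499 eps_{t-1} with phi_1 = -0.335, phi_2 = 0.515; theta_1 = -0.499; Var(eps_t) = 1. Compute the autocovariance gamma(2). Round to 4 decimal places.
\gamma(2) = 4.1102

Multiply the model equation by X_{t-k} and take expectations. With theta_0 = psi_0 = 1 and psi_j the MA(infinity) weights, this gives
  gamma(k) - sum_i phi_i gamma(k-i) = c_k,
  c_k = sigma^2 * sum_{j=k..q} theta_j psi_{j-k}   (c_k = 0 for k > q),
using gamma(-m) = gamma(m).
psi-weights needed (psi_j = theta_j + sum_i phi_i psi_{j-i}):
  psi_1 = theta_1 + phi_1 = -0.499 + (-0.335) = -0.834
Right-hand sides:
  c_0 = sigma^2 (1 + theta_1 psi_1) = 1 * (1 + (-0.499)(-0.834)) = 1 * 1.416166 = 1.416166
  c_1 = sigma^2 theta_1 = 1 * (-0.499) = -0.499
  c_2 = 0
Equations for k = 0, 1, 2 (AR order 2, c_2 = 0):
  (E0) gamma(0) = phi_1 gamma(1) + phi_2 gamma(2) + c_0
  (E1) gamma(1) = phi_1 gamma(0) + phi_2 gamma(1) + c_1
  (E2) gamma(2) = phi_1 gamma(1) + phi_2 gamma(0)
From (E1): gamma(1) = A gamma(0) + B with
  A = phi_1 / (1 - phi_2) = -0.335 / 0.485 = -0.690722,   B = c_1 / (1 - phi_2) = -0.499 / 0.485 = -1.028866.
Insert (E2) into (E0): gamma(0) (1 - phi_2^2) = phi_1 (1 + phi_2) gamma(1) + c_0.
  phi_1 (1 + phi_2) = (-0.335)(1.515) = -0.507525,   1 - phi_2^2 = 0.734775.
Replace gamma(1) by A gamma(0) + B and collect gamma(0):
  gamma(0) [0.734775 - (-0.507525)(-0.690722)] = (-0.507525)(-1.028866) + 1.416166
  gamma(0) * 0.384216 = 1.938341
  gamma(0) = 1.938341 / 0.384216 = 5.044919.
  gamma(1) = A gamma(0) + B = (-0.690722)(5.044919) + (-1.028866) = -4.513501.
  gamma(2) = phi_1 gamma(1) + phi_2 gamma(0) = (-0.335)(-4.513501) + (0.515)(5.044919) = 4.110156.
Therefore gamma(2) = 4.1102 (to 4 decimal places).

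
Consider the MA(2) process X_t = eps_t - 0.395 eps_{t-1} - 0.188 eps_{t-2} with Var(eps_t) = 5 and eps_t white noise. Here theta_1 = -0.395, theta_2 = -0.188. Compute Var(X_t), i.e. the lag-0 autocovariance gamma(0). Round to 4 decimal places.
\gamma(0) = 5.9568

For an MA(q) process X_t = eps_t + sum_i theta_i eps_{t-i} with
Var(eps_t) = sigma^2, the variance is
  gamma(0) = sigma^2 * (1 + sum_i theta_i^2).
  sum_i theta_i^2 = (-0.395)^2 + (-0.188)^2 = 0.156025 + 0.035344 = 0.191369.
  gamma(0) = 5 * (1 + 0.191369) = 5 * 1.191369 = 5.956845, which rounds to 5.9568.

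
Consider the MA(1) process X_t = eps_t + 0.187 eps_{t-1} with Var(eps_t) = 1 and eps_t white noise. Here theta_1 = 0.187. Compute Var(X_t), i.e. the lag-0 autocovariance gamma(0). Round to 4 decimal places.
\gamma(0) = 1.0350

For an MA(q) process X_t = eps_t + sum_i theta_i eps_{t-i} with
Var(eps_t) = sigma^2, the variance is
  gamma(0) = sigma^2 * (1 + sum_i theta_i^2).
  sum_i theta_i^2 = (0.187)^2 = 0.034969.
  gamma(0) = 1 * (1 + 0.034969) = 1 * 1.034969 = 1.034969, which rounds to 1.0350.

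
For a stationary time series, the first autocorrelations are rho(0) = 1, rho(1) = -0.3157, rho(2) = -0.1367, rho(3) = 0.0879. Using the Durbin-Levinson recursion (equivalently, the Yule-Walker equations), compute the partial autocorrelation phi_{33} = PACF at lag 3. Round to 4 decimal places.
\phi_{33} = -0.0590

The PACF at lag k is phi_{kk}, the last component of the solution
to the Yule-Walker system G_k phi = r_k where
  (G_k)_{ij} = rho(|i - j|), (r_k)_i = rho(i), i,j = 1..k.
Equivalently, Durbin-Levinson gives phi_{kk} iteratively:
  phi_{11} = rho(1)
  phi_{kk} = [rho(k) - sum_{j=1..k-1} phi_{k-1,j} rho(k-j)]
            / [1 - sum_{j=1..k-1} phi_{k-1,j} rho(j)],
  phi_{k,j} = phi_{k-1,j} - phi_{kk} phi_{k-1,k-j},  j = 1..k-1.
Step k = 1:
  phi_11 = rho(1) = -0.3157.
Step k = 2:
  phi_22 = [rho(2) - phi_11 rho(1)] / [1 - phi_11 rho(1)] = [-0.1367 - (-0.3157)(-0.3157)] / [1 - (-0.3157)(-0.3157)]
         = -0.23636649 / 0.90033351 = -0.262532.
  Update: phi_21 = phi_11 - phi_22 phi_11 = -0.3157 - (-0.262532)(-0.3157) = -0.398581.
Step k = 3:
  phi_33 = [rho(3) - phi_21 rho(2) - phi_22 rho(1)] / [1 - phi_21 rho(1) - phi_22 rho(2)]
    numerator   = 0.0879 - (-0.398581)(-0.1367) - (-0.262532)(-0.3157) = -0.04946748
    denominator = 1 - (-0.398581)(-0.3157) - (-0.262532)(-0.1367) = 0.83827971
  phi_33 = -0.04946748 / 0.83827971 = -0.059.
Therefore phi_{33} = -0.0590.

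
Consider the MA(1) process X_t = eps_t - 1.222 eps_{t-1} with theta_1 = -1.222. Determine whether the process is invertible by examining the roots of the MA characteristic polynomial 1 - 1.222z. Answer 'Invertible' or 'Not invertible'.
\text{Not invertible}

The MA(q) characteristic polynomial is P(z) = 1 - 1.222z.
Invertibility requires all roots to lie outside the unit circle, i.e. |z| > 1 for every root.
This is linear in z: 1 + (-1.222) z = 0  =>  z = -1/(-1.222) = 0.818331,  |z| = 0.818331.
Moduli of all roots: 0.8183.
All moduli strictly greater than 1? No.
Verdict: Not invertible.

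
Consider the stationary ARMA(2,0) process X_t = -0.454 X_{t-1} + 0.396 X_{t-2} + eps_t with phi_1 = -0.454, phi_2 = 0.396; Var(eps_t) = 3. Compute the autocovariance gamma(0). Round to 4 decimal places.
\gamma(0) = 8.1789

Multiply the model equation by X_{t-k} and take expectations. With theta_0 = psi_0 = 1 and psi_j the MA(infinity) weights, this gives
  gamma(k) - sum_i phi_i gamma(k-i) = c_k,
  c_k = sigma^2 * sum_{j=k..q} theta_j psi_{j-k}   (c_k = 0 for k > q),
using gamma(-m) = gamma(m).
Pure AR (q = 0): c_0 = sigma^2 = 3, c_k = 0 for k >= 1.
Equations for k = 0, 1, 2 (AR order 2, c_2 = 0):
  (E0) gamma(0) = phi_1 gamma(1) + phi_2 gamma(2) + c_0
  (E1) gamma(1) = phi_1 gamma(0) + phi_2 gamma(1) + c_1
  (E2) gamma(2) = phi_1 gamma(1) + phi_2 gamma(0)
From (E1): gamma(1) = A gamma(0) + B with
  A = phi_1 / (1 - phi_2) = -0.454 / 0.604 = -0.751656,   B = c_1 / (1 - phi_2) = 0 / 0.604 = 0.
Insert (E2) into (E0): gamma(0) (1 - phi_2^2) = phi_1 (1 + phi_2) gamma(1) + c_0.
  phi_1 (1 + phi_2) = (-0.454)(1.396) = -0.633784,   1 - phi_2^2 = 0.843184.
Replace gamma(1) by A gamma(0) + B and collect gamma(0):
  gamma(0) [0.843184 - (-0.633784)(-0.751656)] = c_0 = 3
  gamma(0) * 0.366797 = 3
  gamma(0) = 3 / 0.366797 = 8.178918.
Therefore gamma(0) = 8.1789 (to 4 decimal places).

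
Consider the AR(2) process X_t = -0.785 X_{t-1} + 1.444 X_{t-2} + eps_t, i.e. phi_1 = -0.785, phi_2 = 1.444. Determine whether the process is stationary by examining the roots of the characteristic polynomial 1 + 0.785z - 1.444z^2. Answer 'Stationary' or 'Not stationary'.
\text{Not stationary}

The AR(p) characteristic polynomial is P(z) = 1 + 0.785z - 1.444z^2.
Stationarity requires all roots to lie outside the unit circle, i.e. |z| > 1 for every root.
Set 1 + (0.785) z + (-1.444) z^2 = 0, i.e. a z^2 + b z + c = 0 with a = -1.444, b = 0.785, c = 1.
Discriminant D = b^2 - 4ac = (0.785)^2 - 4*(-1.444)*1 = 0.616225 - (-5.776) = 6.392225.
D >= 0, so the roots are real: z = (-b +/- sqrt(D)) / (2a) = (-0.785 +/- 2.528285) / (-2.888).
  z_1 = (-0.785 + 2.528285) / (-2.888) = -0.6036,   |z_1| = 0.6036.
  z_2 = (-0.785 - 2.528285) / (-2.888) = 1.1473,   |z_2| = 1.1473.
Moduli of all roots: 0.6036, 1.1473.
All moduli strictly greater than 1? No.
Verdict: Not stationary.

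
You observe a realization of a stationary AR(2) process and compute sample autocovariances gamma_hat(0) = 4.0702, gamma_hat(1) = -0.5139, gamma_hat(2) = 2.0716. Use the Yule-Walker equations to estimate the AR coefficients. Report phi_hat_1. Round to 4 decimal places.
\hat\phi_{1} = -0.0630

The Yule-Walker equations for an AR(p) process read, in matrix form,
  Gamma_p phi = r_p,   with   (Gamma_p)_{ij} = gamma(|i - j|),
                       (r_p)_i = gamma(i),   i,j = 1..p.
Substitute the sample gammas (Toeplitz matrix and right-hand side of size 2):
  Gamma_p = [[4.0702, -0.5139], [-0.5139, 4.0702]]
  r_p     = [-0.5139, 2.0716]
Written out:
  4.0702 phi_1 - 0.5139 phi_2 = -0.5139
  -0.5139 phi_1 + 4.0702 phi_2 = 2.0716
Solve by Cramer's rule:
  det = gamma(0)^2 - gamma(1)^2 = (4.0702)^2 - (-0.5139)^2 = 16.56652804 - 0.26409321 = 16.30243483
  phi_hat_1 = [gamma(1) gamma(0) - gamma(1) gamma(2)] / det = [(-0.5139)(4.0702) - (-0.5139)(2.0716)] / 16.30243483 = -1.02708054 / 16.30243483 = -0.063
  phi_hat_2 = [gamma(0) gamma(2) - gamma(1)^2] / det = [(4.0702)(2.0716) - (-0.5139)^2] / 16.30243483 = 8.16773311 / 16.30243483 = 0.501
So phi_hat = [-0.0630, 0.5010].
Therefore phi_hat_1 = -0.0630.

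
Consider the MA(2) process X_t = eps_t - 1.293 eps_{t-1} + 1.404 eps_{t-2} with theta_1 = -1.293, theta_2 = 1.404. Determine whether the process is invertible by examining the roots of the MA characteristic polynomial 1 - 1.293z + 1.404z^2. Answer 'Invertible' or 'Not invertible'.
\text{Not invertible}

The MA(q) characteristic polynomial is P(z) = 1 - 1.293z + 1.404z^2.
Invertibility requires all roots to lie outside the unit circle, i.e. |z| > 1 for every root.
Set 1 + (-1.293) z + (1.404) z^2 = 0, i.e. a z^2 + b z + c = 0 with a = 1.404, b = -1.293, c = 1.
Discriminant D = b^2 - 4ac = (-1.293)^2 - 4*(1.404)*1 = 1.671849 - (5.616) = -3.944151.
D < 0, so the roots are the complex-conjugate pair z = (-b +/- i sqrt(-D)) / (2a) = 0.4605 +/- 0.7073i.
For a conjugate pair |z|^2 = z * conj(z) = (product of roots) = c/a = 1/(1.404) = 0.712251, so |z| = sqrt(0.712251) = 0.8439 for both roots.
Moduli of all roots: 0.8439, 0.8439.
All moduli strictly greater than 1? No.
Verdict: Not invertible.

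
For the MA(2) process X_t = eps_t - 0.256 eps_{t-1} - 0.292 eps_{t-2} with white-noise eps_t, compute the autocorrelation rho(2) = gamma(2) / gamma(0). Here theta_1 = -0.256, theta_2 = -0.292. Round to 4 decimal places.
\rho(2) = -0.2537

For an MA(q) process with theta_0 = 1, the autocovariance is
  gamma(k) = sigma^2 * sum_{i=0..q-k} theta_i * theta_{i+k},
and rho(k) = gamma(k) / gamma(0). Sigma^2 cancels.
  numerator   = (1)*(-0.292) = -0.292.
  denominator = (1)^2 + (-0.256)^2 + (-0.292)^2 = 1.1508.
  rho(2) = -0.292 / 1.1508 = -0.2537.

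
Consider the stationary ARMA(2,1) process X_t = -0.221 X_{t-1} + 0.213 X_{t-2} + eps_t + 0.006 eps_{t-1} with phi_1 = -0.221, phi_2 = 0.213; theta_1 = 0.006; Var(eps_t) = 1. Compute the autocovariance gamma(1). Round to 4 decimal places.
\gamma(1) = -0.3107

Multiply the model equation by X_{t-k} and take expectations. With theta_0 = psi_0 = 1 and psi_j the MA(infinity) weights, this gives
  gamma(k) - sum_i phi_i gamma(k-i) = c_k,
  c_k = sigma^2 * sum_{j=k..q} theta_j psi_{j-k}   (c_k = 0 for k > q),
using gamma(-m) = gamma(m).
psi-weights needed (psi_j = theta_j + sum_i phi_i psi_{j-i}):
  psi_1 = theta_1 + phi_1 = 0.006 + (-0.221) = -0.215
Right-hand sides:
  c_0 = sigma^2 (1 + theta_1 psi_1) = 1 * (1 + (0.006)(-0.215)) = 1 * 0.99871 = 0.99871
  c_1 = sigma^2 theta_1 = 1 * (0.006) = 0.006
  c_2 = 0
Equations for k = 0, 1, 2 (AR order 2, c_2 = 0):
  (E0) gamma(0) = phi_1 gamma(1) + phi_2 gamma(2) + c_0
  (E1) gamma(1) = phi_1 gamma(0) + phi_2 gamma(1) + c_1
  (E2) gamma(2) = phi_1 gamma(1) + phi_2 gamma(0)
From (E1): gamma(1) = A gamma(0) + B with
  A = phi_1 / (1 - phi_2) = -0.221 / 0.787 = -0.280813,   B = c_1 / (1 - phi_2) = 0.006 / 0.787 = 0.007624.
Insert (E2) into (E0): gamma(0) (1 - phi_2^2) = phi_1 (1 + phi_2) gamma(1) + c_0.
  phi_1 (1 + phi_2) = (-0.221)(1.213) = -0.268073,   1 - phi_2^2 = 0.954631.
Replace gamma(1) by A gamma(0) + B and collect gamma(0):
  gamma(0) [0.954631 - (-0.268073)(-0.280813)] = (-0.268073)(0.007624) + 0.99871
  gamma(0) * 0.879353 = 0.996666
  gamma(0) = 0.996666 / 0.879353 = 1.133409.
  gamma(1) = A gamma(0) + B = (-0.280813)(1.133409) + (0.007624) = -0.310652.
Therefore gamma(1) = -0.3107 (to 4 decimal places).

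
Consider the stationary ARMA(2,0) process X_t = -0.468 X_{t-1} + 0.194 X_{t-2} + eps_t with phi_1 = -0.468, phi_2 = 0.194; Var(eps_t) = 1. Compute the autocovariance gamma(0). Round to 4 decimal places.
\gamma(0) = 1.5676

Multiply the model equation by X_{t-k} and take expectations. With theta_0 = psi_0 = 1 and psi_j the MA(infinity) weights, this gives
  gamma(k) - sum_i phi_i gamma(k-i) = c_k,
  c_k = sigma^2 * sum_{j=k..q} theta_j psi_{j-k}   (c_k = 0 for k > q),
using gamma(-m) = gamma(m).
Pure AR (q = 0): c_0 = sigma^2 = 1, c_k = 0 for k >= 1.
Equations for k = 0, 1, 2 (AR order 2, c_2 = 0):
  (E0) gamma(0) = phi_1 gamma(1) + phi_2 gamma(2) + c_0
  (E1) gamma(1) = phi_1 gamma(0) + phi_2 gamma(1) + c_1
  (E2) gamma(2) = phi_1 gamma(1) + phi_2 gamma(0)
From (E1): gamma(1) = A gamma(0) + B with
  A = phi_1 / (1 - phi_2) = -0.468 / 0.806 = -0.580645,   B = c_1 / (1 - phi_2) = 0 / 0.806 = 0.
Insert (E2) into (E0): gamma(0) (1 - phi_2^2) = phi_1 (1 + phi_2) gamma(1) + c_0.
  phi_1 (1 + phi_2) = (-0.468)(1.194) = -0.558792,   1 - phi_2^2 = 0.962364.
Replace gamma(1) by A gamma(0) + B and collect gamma(0):
  gamma(0) [0.962364 - (-0.558792)(-0.580645)] = c_0 = 1
  gamma(0) * 0.637904 = 1
  gamma(0) = 1 / 0.637904 = 1.567634.
Therefore gamma(0) = 1.5676 (to 4 decimal places).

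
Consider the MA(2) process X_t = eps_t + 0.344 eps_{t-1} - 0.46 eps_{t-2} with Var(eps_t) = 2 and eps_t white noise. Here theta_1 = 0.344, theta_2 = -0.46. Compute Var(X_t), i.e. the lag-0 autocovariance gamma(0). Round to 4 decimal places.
\gamma(0) = 2.6599

For an MA(q) process X_t = eps_t + sum_i theta_i eps_{t-i} with
Var(eps_t) = sigma^2, the variance is
  gamma(0) = sigma^2 * (1 + sum_i theta_i^2).
  sum_i theta_i^2 = (0.344)^2 + (-0.46)^2 = 0.118336 + 0.2116 = 0.329936.
  gamma(0) = 2 * (1 + 0.329936) = 2 * 1.329936 = 2.659872, which rounds to 2.6599.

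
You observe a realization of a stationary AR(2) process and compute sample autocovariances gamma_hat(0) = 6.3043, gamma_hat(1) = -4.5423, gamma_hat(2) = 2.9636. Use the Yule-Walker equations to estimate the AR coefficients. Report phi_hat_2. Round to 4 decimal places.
\hat\phi_{2} = -0.1020

The Yule-Walker equations for an AR(p) process read, in matrix form,
  Gamma_p phi = r_p,   with   (Gamma_p)_{ij} = gamma(|i - j|),
                       (r_p)_i = gamma(i),   i,j = 1..p.
Substitute the sample gammas (Toeplitz matrix and right-hand side of size 2):
  Gamma_p = [[6.3043, -4.5423], [-4.5423, 6.3043]]
  r_p     = [-4.5423, 2.9636]
Written out:
  6.3043 phi_1 - 4.5423 phi_2 = -4.5423
  -4.5423 phi_1 + 6.3043 phi_2 = 2.9636
Solve by Cramer's rule:
  det = gamma(0)^2 - gamma(1)^2 = (6.3043)^2 - (-4.5423)^2 = 39.74419849 - 20.63248929 = 19.1117092
  phi_hat_1 = [gamma(1) gamma(0) - gamma(1) gamma(2)] / det = [(-4.5423)(6.3043) - (-4.5423)(2.9636)] / 19.1117092 = -15.17446161 / 19.1117092 = -0.794
  phi_hat_2 = [gamma(0) gamma(2) - gamma(1)^2] / det = [(6.3043)(2.9636) - (-4.5423)^2] / 19.1117092 = -1.94906581 / 19.1117092 = -0.102
So phi_hat = [-0.7940, -0.1020].
Therefore phi_hat_2 = -0.1020.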